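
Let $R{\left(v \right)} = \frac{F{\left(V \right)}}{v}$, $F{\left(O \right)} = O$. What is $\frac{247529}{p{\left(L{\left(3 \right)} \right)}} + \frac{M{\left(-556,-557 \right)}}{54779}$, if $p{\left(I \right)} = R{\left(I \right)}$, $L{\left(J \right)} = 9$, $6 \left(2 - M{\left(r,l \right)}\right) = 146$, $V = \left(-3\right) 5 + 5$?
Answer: $- \frac{366103560127}{1643370} \approx -2.2278 \cdot 10^{5}$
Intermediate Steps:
$V = -10$ ($V = -15 + 5 = -10$)
$M{\left(r,l \right)} = - \frac{67}{3}$ ($M{\left(r,l \right)} = 2 - \frac{73}{3} = - \frac{67}{3}$)
$R{\left(v \right)} = - \frac{10}{v}$
$p{\left(I \right)} = - \frac{10}{I}$
$\frac{247529}{p{\left(L{\left(3 \right)} \right)}} + \frac{M{\left(-556,-557 \right)}}{54779} = \frac{247529}{\left(-10\right) \frac{1}{9}} - \frac{67}{3 \cdot 54779} = \frac{247529}{\left(-10\right) \frac{1}{9}} - \frac{67}{164337} = \frac{247529}{- \frac{10}{9}} - \frac{67}{164337} = 247529 \left(- \frac{9}{10}\right) - \frac{67}{164337} = - \frac{2227761}{10} - \frac{67}{164337} = - \frac{366103560127}{1643370}$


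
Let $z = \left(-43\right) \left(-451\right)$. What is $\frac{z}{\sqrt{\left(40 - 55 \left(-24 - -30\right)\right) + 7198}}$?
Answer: $\frac{1763 \sqrt{1727}}{314} \approx 233.33$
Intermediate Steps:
$z = 19393$
$\frac{z}{\sqrt{\left(40 - 55 \left(-24 - -30\right)\right) + 7198}} = \frac{19393}{\sqrt{\left(40 - 55 \left(-24 - -30\right)\right) + 7198}} = \frac{19393}{\sqrt{\left(40 - 55 \left(-24 + 30\right)\right) + 7198}} = \frac{19393}{\sqrt{\left(40 - 330\right) + 7198}} = \frac{19393}{\sqrt{-290 + 7198}} = \frac{19393}{\sqrt{6908}} = \frac{19393}{2 \sqrt{1727}} = 19393 \frac{\sqrt{1727}}{3454} = \frac{1763 \sqrt{1727}}{314}$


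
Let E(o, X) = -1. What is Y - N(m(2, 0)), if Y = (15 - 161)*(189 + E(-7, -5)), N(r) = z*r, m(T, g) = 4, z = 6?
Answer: -27472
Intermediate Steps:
N(r) = 6*r
Y = -27448 (Y = (15 - 161)*(189 - 1) = -146*188 = -27448)
Y - N(m(2, 0)) = -27448 - 6*4 = -27448 - 1*24 = -27448 - 24 = -27472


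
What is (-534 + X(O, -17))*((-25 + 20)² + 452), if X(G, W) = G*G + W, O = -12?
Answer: -194139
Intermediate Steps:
X(G, W) = W + G² (X(G, W) = G² + W = W + G²)
(-534 + X(O, -17))*((-25 + 20)² + 452) = (-534 + (-17 + (-12)²))*((-25 + 20)² + 452) = (-534 + (-17 + 144))*((-5)² + 452) = (-534 + 127)*(25 + 452) = -407*477 = -194139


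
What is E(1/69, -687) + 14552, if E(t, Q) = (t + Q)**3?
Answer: -106505124665840/328509 ≈ -3.2421e+8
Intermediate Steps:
E(t, Q) = (Q + t)**3
E(1/69, -687) + 14552 = (-687 + 1/69)**3 + 14552 = (-47402/69)**3 + 14552 = -106509905128808/328509 + 14552 = -106505124665840/328509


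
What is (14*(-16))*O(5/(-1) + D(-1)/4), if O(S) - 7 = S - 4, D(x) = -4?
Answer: 672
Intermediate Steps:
O(S) = 3 + S (O(S) = 7 + (S - 4) = 7 + (-4 + S) = 3 + S)
(14*(-16))*O(5/(-1) + D(-1)/4) = (14*(-16))*(3 + (5/(-1) - 4/4)) = -224*(3 + (5*(-1) - 4*¼)) = -224*(3 + (-5 - 1)) = -224*(3 - 6) = -224*(-3) = 672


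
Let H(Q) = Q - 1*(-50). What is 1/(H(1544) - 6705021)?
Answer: -1/6703427 ≈ -1.4918e-7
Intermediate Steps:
H(Q) = 50 + Q (H(Q) = Q + 50 = 50 + Q)
1/(H(1544) - 6705021) = 1/((50 + 1544) - 6705021) = 1/(1594 - 6705021) = 1/(-6703427) = -1/6703427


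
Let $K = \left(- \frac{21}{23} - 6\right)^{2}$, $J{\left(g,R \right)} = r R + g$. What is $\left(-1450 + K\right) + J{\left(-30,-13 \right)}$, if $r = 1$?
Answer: $- \frac{764516}{529} \approx -1445.2$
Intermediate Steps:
$J{\left(g,R \right)} = R + g$ ($J{\left(g,R \right)} = 1 R + g = R + g$)
$K = \frac{25281}{529}$ ($K = \left(\left(-21\right) \frac{1}{23} - 6\right)^{2} = \left(- \frac{21}{23} - 6\right)^{2} = \left(- \frac{159}{23}\right)^{2} = \frac{25281}{529} \approx 47.79$)
$\left(-1450 + K\right) + J{\left(-30,-13 \right)} = \left(-1450 + \frac{25281}{529}\right) - 43 = - \frac{741769}{529} - 43 = - \frac{764516}{529}$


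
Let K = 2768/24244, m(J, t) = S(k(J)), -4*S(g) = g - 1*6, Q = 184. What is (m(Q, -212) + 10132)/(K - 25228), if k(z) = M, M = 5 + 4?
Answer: -245622025/611624864 ≈ -0.40159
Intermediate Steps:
M = 9
k(z) = 9
S(g) = 3/2 - g/4 (S(g) = -(g - 1*6)/4 = -(g - 6)/4 = -(-6 + g)/4 = 3/2 - g/4)
m(J, t) = -3/4 (m(J, t) = 3/2 - 1/4*9 = 3/2 - 9/4 = -3/4)
K = 692/6061 (K = 2768*(1/24244) = 692/6061 ≈ 0.11417)
(m(Q, -212) + 10132)/(K - 25228) = (-3/4 + 10132)/(692/6061 - 25228) = 40525/(4*(-152906216/6061)) = (40525/4)*(-6061/152906216) = -245622025/611624864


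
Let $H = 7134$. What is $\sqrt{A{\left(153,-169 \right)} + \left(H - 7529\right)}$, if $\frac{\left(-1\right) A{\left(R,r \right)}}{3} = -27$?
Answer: $i \sqrt{314} \approx 17.72 i$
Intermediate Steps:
$A{\left(R,r \right)} = 81$ ($A{\left(R,r \right)} = \left(-3\right) \left(-27\right) = 81$)
$\sqrt{A{\left(153,-169 \right)} + \left(H - 7529\right)} = \sqrt{81 + \left(7134 - 7529\right)} = \sqrt{81 - 395} = \sqrt{-314} = i \sqrt{314}$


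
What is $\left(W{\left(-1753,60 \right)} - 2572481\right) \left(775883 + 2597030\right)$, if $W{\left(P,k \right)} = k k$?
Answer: $-8664612120353$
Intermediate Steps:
$W{\left(P,k \right)} = k^{2}$
$\left(W{\left(-1753,60 \right)} - 2572481\right) \left(775883 + 2597030\right) = \left(60^{2} - 2572481\right) \left(775883 + 2597030\right) = \left(3600 - 2572481\right) 3372913 = \left(-2568881\right) 3372913 = -8664612120353$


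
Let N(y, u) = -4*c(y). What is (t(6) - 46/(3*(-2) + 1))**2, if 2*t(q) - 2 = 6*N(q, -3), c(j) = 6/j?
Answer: 81/25 ≈ 3.2400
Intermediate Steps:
N(y, u) = -24/y
t(q) = 1 - 72/q (t(q) = 1 + (6*(-24/q))/2 = 1 + (-144/q)/2 = 1 - 72/q)
(t(6) - 46/(3*(-2) + 1))**2 = ((-72 + 6)/6 - 46/(3*(-2) + 1))**2 = ((1/6)*(-66) - 46/(-6 + 1))**2 = (-11 - 46/(-5))**2 = (-11 - 46*(-1/5))**2 = (-11 + 46/5)**2 = (-9/5)**2 = 81/25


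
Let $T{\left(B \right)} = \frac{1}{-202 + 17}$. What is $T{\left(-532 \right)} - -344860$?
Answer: $\frac{63799099}{185} \approx 3.4486 \cdot 10^{5}$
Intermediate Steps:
$T{\left(B \right)} = - \frac{1}{185}$ ($T{\left(B \right)} = \frac{1}{-185} = - \frac{1}{185}$)
$T{\left(-532 \right)} - -344860 = - \frac{1}{185} - -344860 = - \frac{1}{185} + 344860 = \frac{63799099}{185}$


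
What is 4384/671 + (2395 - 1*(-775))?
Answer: 2131454/671 ≈ 3176.5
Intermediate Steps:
4384/671 + (2395 - 1*(-775)) = 4384*(1/671) + (2395 + 775) = 4384/671 + 3170 = 2131454/671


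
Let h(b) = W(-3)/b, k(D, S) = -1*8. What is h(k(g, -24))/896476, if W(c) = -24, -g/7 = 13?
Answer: 3/896476 ≈ 3.3464e-6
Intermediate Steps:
g = -91 (g = -7*13 = -91)
k(D, S) = -8
h(b) = -24/b
h(k(g, -24))/896476 = -24/(-8)/896476 = -24*(-⅛)*(1/896476) = 3*(1/896476) = 3/896476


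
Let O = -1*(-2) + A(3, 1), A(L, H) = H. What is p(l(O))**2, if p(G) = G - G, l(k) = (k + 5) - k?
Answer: 0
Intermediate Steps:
O = 3 (O = -1*(-2) + 1 = 2 + 1 = 3)
l(k) = 5 (l(k) = (5 + k) - k = 5)
p(G) = 0
p(l(O))**2 = 0**2 = 0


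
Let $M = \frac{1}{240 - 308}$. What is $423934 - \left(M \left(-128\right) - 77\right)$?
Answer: $\frac{7208155}{17} \approx 4.2401 \cdot 10^{5}$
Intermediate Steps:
$M = - \frac{1}{68}$ ($M = \frac{1}{-68} = - \frac{1}{68} \approx -0.014706$)
$423934 - \left(M \left(-128\right) - 77\right) = 423934 - \left(\left(- \frac{1}{68}\right) \left(-128\right) - 77\right) = 423934 - \left(\frac{32}{17} - 77\right) = 423934 - - \frac{1277}{17} = 423934 + \frac{1277}{17} = \frac{7208155}{17}$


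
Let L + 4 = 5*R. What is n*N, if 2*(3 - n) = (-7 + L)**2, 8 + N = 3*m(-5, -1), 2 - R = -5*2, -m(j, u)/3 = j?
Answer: -88615/2 ≈ -44308.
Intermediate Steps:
m(j, u) = -3*j
R = 12 (R = 2 - (-5)*2 = 2 - 1*(-10) = 2 + 10 = 12)
L = 56 (L = -4 + 5*12 = -4 + 60 = 56)
N = 37 (N = -8 + 3*(-3*(-5)) = -8 + 3*15 = -8 + 45 = 37)
n = -2395/2 (n = 3 - (-7 + 56)**2/2 = 3 - 1/2*49**2 = 3 - 1/2*2401 = 3 - 2401/2 = -2395/2 ≈ -1197.5)
n*N = -2395/2*37 = -88615/2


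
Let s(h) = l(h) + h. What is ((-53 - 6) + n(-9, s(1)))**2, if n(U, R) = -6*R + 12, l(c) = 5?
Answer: 6889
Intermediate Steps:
s(h) = 5 + h
n(U, R) = 12 - 6*R
((-53 - 6) + n(-9, s(1)))**2 = ((-53 - 6) + (12 - 6*(5 + 1)))**2 = (-59 + (12 - 6*6))**2 = (-59 + (12 - 36))**2 = (-59 - 24)**2 = (-83)**2 = 6889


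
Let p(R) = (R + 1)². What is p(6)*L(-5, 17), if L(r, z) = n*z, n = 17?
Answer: 14161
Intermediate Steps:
p(R) = (1 + R)²
L(r, z) = 17*z
p(6)*L(-5, 17) = (1 + 6)²*(17*17) = 7²*289 = 49*289 = 14161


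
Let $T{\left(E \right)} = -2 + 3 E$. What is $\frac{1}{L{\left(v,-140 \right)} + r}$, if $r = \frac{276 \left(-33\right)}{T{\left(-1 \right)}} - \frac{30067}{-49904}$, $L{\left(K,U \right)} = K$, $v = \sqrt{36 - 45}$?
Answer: $\frac{113450747285840}{206730795309458689} - \frac{186780691200 i}{206730795309458689} \approx 0.00054878 - 9.035 \cdot 10^{-7} i$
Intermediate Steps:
$v = 3 i$ ($v = \sqrt{-9} = 3 i \approx 3.0 i$)
$r = \frac{454675967}{249520}$ ($r = \frac{276 \left(-33\right)}{-2 + 3 \left(-1\right)} - \frac{30067}{-49904} = - \frac{9108}{-2 - 3} - - \frac{30067}{49904} = - \frac{9108}{-5} + \frac{30067}{49904} = \left(-9108\right) \left(- \frac{1}{5}\right) + \frac{30067}{49904} = \frac{9108}{5} + \frac{30067}{49904} = \frac{454675967}{249520} \approx 1822.2$)
$\frac{1}{L{\left(v,-140 \right)} + r} = \frac{1}{3 i + \frac{454675967}{249520}} = \frac{1}{\frac{454675967}{249520} + 3 i} = \frac{62260230400 \left(\frac{454675967}{249520} - 3 i\right)}{206730795309458689}$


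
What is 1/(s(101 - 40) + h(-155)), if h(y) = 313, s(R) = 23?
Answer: 1/336 ≈ 0.0029762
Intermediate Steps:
1/(s(101 - 40) + h(-155)) = 1/(23 + 313) = 1/336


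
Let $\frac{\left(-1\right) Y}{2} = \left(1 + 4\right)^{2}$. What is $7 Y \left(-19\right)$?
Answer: $6650$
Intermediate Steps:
$Y = -50$ ($Y = - 2 \left(1 + 4\right)^{2} = - 2 \cdot 5^{2} = \left(-2\right) 25 = -50$)
$7 Y \left(-19\right) = 7 \left(-50\right) \left(-19\right) = \left(-350\right) \left(-19\right) = 6650$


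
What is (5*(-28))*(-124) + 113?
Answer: 17473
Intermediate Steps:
(5*(-28))*(-124) + 113 = -140*(-124) + 113 = 17360 + 113 = 17473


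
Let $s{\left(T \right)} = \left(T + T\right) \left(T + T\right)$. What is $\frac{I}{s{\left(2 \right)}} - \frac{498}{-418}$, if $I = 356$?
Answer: $\frac{19597}{836} \approx 23.441$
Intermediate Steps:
$s{\left(T \right)} = 4 T^{2}$ ($s{\left(T \right)} = 2 T 2 T = 4 T^{2}$)
$\frac{I}{s{\left(2 \right)}} - \frac{498}{-418} = \frac{356}{4 \cdot 2^{2}} - \frac{498}{-418} = \frac{356}{4 \cdot 4} - - \frac{249}{209} = \frac{356}{16} + \frac{249}{209} = 356 \cdot \frac{1}{16} + \frac{249}{209} = \frac{89}{4} + \frac{249}{209} = \frac{19597}{836}$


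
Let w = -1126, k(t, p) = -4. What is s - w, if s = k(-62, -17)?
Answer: 1122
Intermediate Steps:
s = -4
s - w = -4 - 1*(-1126) = -4 + 1126 = 1122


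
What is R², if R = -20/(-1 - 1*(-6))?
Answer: 16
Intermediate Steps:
R = -4 (R = -20/(-1 + 6) = -20/5 = -20*⅕ = -4)
R² = (-4)² = 16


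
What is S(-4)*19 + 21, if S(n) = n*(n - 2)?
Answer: 477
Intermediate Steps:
S(n) = n*(-2 + n)
S(-4)*19 + 21 = -4*(-2 - 4)*19 + 21 = -4*(-6)*19 + 21 = 24*19 + 21 = 456 + 21 = 477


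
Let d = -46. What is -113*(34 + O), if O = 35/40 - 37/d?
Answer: -741845/184 ≈ -4031.8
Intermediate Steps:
O = 309/184 (O = 35/40 - 37/(-46) = 35*(1/40) - 37*(-1/46) = 7/8 + 37/46 = 309/184 ≈ 1.6793)
-113*(34 + O) = -113*(34 + 309/184) = -113*6565/184 = -741845/184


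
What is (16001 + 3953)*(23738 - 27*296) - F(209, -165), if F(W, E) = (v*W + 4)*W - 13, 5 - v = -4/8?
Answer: 627909231/2 ≈ 3.1395e+8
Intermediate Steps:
v = 11/2 (v = 5 - (-4)/8 = 5 - 1*(-1/2) = 5 + 1/2 = 11/2 ≈ 5.5000)
F(W, E) = -13 + W*(4 + 11*W/2) (F(W, E) = (11*W/2 + 4)*W - 13 = (4 + 11*W/2)*W - 13 = W*(4 + 11*W/2) - 13 = -13 + W*(4 + 11*W/2))
(16001 + 3953)*(23738 - 27*296) - F(209, -165) = (16001 + 3953)*(23738 - 27*296) - (-13 + 4*209 + (11/2)*209**2) = 19954*(23738 - 7992) - (-13 + 836 + (11/2)*43681) = 19954*15746 - (-13 + 836 + 480491/2) = 314195684 - 1*482137/2 = 314195684 - 482137/2 = 627909231/2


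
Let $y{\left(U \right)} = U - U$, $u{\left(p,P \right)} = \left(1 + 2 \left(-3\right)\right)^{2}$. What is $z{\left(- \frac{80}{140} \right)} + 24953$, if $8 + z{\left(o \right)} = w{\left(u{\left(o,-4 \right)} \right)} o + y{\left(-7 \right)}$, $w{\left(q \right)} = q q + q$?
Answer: $\frac{172015}{7} \approx 24574.0$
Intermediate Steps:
$u{\left(p,P \right)} = 25$ ($u{\left(p,P \right)} = \left(1 - 6\right)^{2} = \left(-5\right)^{2} = 25$)
$w{\left(q \right)} = q + q^{2}$ ($w{\left(q \right)} = q^{2} + q = q + q^{2}$)
$y{\left(U \right)} = 0$
$z{\left(o \right)} = -8 + 650 o$ ($z{\left(o \right)} = -8 + \left(25 \left(1 + 25\right) o + 0\right) = -8 + \left(25 \cdot 26 o + 0\right) = -8 + \left(650 o + 0\right) = -8 + 650 o$)
$z{\left(- \frac{80}{140} \right)} + 24953 = \left(-8 + 650 \left(- \frac{80}{140}\right)\right) + 24953 = \left(-8 + 650 \left(\left(-80\right) \frac{1}{140}\right)\right) + 24953 = \left(-8 + 650 \left(- \frac{4}{7}\right)\right) + 24953 = \left(-8 - \frac{2600}{7}\right) + 24953 = - \frac{2656}{7} + 24953 = \frac{172015}{7}$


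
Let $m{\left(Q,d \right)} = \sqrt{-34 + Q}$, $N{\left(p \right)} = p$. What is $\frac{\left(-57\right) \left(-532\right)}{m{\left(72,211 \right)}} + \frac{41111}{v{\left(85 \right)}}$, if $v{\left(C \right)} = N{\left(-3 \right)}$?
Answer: $- \frac{41111}{3} + 798 \sqrt{38} \approx -8784.5$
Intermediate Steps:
$v{\left(C \right)} = -3$
$\frac{\left(-57\right) \left(-532\right)}{m{\left(72,211 \right)}} + \frac{41111}{v{\left(85 \right)}} = \frac{\left(-57\right) \left(-532\right)}{\sqrt{-34 + 72}} + \frac{41111}{-3} = \frac{30324}{\sqrt{38}} + 41111 \left(- \frac{1}{3}\right) = 30324 \frac{\sqrt{38}}{38} - \frac{41111}{3} = 798 \sqrt{38} - \frac{41111}{3} = - \frac{41111}{3} + 798 \sqrt{38}$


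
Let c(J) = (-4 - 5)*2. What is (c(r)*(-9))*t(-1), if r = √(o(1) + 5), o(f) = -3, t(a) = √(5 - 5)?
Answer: 0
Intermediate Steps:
t(a) = 0 (t(a) = √0 = 0)
r = √2 (r = √(-3 + 5) = √2 ≈ 1.4142)
c(J) = -18 (c(J) = -9*2 = -18)
(c(r)*(-9))*t(-1) = -18*(-9)*0 = 162*0 = 0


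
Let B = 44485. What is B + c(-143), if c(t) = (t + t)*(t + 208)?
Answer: 25895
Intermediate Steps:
c(t) = 2*t*(208 + t) (c(t) = (2*t)*(208 + t) = 2*t*(208 + t))
B + c(-143) = 44485 + 2*(-143)*(208 - 143) = 44485 + 2*(-143)*65 = 44485 - 18590 = 25895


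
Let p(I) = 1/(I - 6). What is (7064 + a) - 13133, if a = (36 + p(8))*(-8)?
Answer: -6361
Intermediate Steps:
p(I) = 1/(-6 + I)
a = -292 (a = (36 + 1/(-6 + 8))*(-8) = (36 + 1/2)*(-8) = (36 + ½)*(-8) = (73/2)*(-8) = -292)
(7064 + a) - 13133 = (7064 - 292) - 13133 = 6772 - 13133 = -6361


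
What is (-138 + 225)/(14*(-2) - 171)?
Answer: -87/199 ≈ -0.43719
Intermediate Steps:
(-138 + 225)/(14*(-2) - 171) = 87/(-28 - 171) = 87/(-199) = 87*(-1/199) = -87/199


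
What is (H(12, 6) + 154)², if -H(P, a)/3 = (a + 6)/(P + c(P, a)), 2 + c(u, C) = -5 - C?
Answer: 36100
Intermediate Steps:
c(u, C) = -7 - C (c(u, C) = -2 + (-5 - C) = -7 - C)
H(P, a) = -3*(6 + a)/(-7 + P - a) (H(P, a) = -3*(a + 6)/(P + (-7 - a)) = -3*(6 + a)/(-7 + P - a))
(H(12, 6) + 154)² = (3*(6 + 6)/(7 + 6 - 1*12) + 154)² = (3*12/(7 + 6 - 12) + 154)² = (3*12/1 + 154)² = (3*1*12 + 154)² = (36 + 154)² = 190² = 36100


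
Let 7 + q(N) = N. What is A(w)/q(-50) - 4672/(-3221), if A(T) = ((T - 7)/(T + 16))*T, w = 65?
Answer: 9427454/14871357 ≈ 0.63393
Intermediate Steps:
q(N) = -7 + N
A(T) = T*(-7 + T)/(16 + T) (A(T) = ((-7 + T)/(16 + T))*T = T*(-7 + T)/(16 + T))
A(w)/q(-50) - 4672/(-3221) = (65*(-7 + 65)/(16 + 65))/(-7 - 50) - 4672/(-3221) = (65*58/81)/(-57) - 4672*(-1/3221) = (65*(1/81)*58)*(-1/57) + 4672/3221 = (3770/81)*(-1/57) + 4672/3221 = -3770/4617 + 4672/3221 = 9427454/14871357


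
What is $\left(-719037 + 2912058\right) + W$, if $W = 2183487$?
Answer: $4376508$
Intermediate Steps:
$\left(-719037 + 2912058\right) + W = \left(-719037 + 2912058\right) + 2183487 = 2193021 + 2183487 = 4376508$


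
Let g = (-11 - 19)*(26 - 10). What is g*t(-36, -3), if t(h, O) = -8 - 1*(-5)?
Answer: 1440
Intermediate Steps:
g = -480 (g = -30*16 = -480)
t(h, O) = -3 (t(h, O) = -8 + 5 = -3)
g*t(-36, -3) = -480*(-3) = 1440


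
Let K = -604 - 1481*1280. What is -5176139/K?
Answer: 5176139/1896284 ≈ 2.7296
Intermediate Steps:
K = -1896284 (K = -604 - 1895680 = -1896284)
-5176139/K = -5176139/(-1896284) = -5176139*(-1/1896284) = 5176139/1896284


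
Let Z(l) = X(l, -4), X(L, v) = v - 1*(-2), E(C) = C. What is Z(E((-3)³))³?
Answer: -8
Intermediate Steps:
X(L, v) = 2 + v (X(L, v) = v + 2 = 2 + v)
Z(l) = -2 (Z(l) = 2 - 4 = -2)
Z(E((-3)³))³ = (-2)³ = -8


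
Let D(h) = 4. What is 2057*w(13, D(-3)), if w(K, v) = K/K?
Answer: 2057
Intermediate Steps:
w(K, v) = 1
2057*w(13, D(-3)) = 2057*1 = 2057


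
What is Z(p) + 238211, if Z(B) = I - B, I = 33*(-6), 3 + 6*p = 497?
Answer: 713792/3 ≈ 2.3793e+5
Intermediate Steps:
p = 247/3 (p = -½ + (⅙)*497 = -½ + 497/6 = 247/3 ≈ 82.333)
I = -198
Z(B) = -198 - B
Z(p) + 238211 = (-198 - 1*247/3) + 238211 = (-198 - 247/3) + 238211 = -841/3 + 238211 = 713792/3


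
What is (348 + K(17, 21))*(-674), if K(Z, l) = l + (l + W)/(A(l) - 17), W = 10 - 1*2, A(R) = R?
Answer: -507185/2 ≈ -2.5359e+5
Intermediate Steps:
W = 8 (W = 10 - 2 = 8)
K(Z, l) = l + (8 + l)/(-17 + l) (K(Z, l) = l + (l + 8)/(l - 17) = l + (8 + l)/(-17 + l))
(348 + K(17, 21))*(-674) = (348 + (8 + 21² - 16*21)/(-17 + 21))*(-674) = (348 + (8 + 441 - 336)/4)*(-674) = (348 + (¼)*113)*(-674) = (348 + 113/4)*(-674) = (1505/4)*(-674) = -507185/2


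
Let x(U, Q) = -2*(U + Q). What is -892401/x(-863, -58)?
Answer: -297467/614 ≈ -484.47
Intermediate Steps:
x(U, Q) = -2*Q - 2*U (x(U, Q) = -2*(Q + U) = -2*Q - 2*U)
-892401/x(-863, -58) = -892401/(-2*(-58) - 2*(-863)) = -892401/(116 + 1726) = -892401/1842 = -892401*1/1842 = -297467/614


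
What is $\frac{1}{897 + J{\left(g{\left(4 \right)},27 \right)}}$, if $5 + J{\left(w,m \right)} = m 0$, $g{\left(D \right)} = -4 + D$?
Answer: $\frac{1}{892} \approx 0.0011211$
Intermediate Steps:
$J{\left(w,m \right)} = -5$ ($J{\left(w,m \right)} = -5 + m 0 = -5 + 0 = -5$)
$\frac{1}{897 + J{\left(g{\left(4 \right)},27 \right)}} = \frac{1}{897 - 5} = \frac{1}{892}$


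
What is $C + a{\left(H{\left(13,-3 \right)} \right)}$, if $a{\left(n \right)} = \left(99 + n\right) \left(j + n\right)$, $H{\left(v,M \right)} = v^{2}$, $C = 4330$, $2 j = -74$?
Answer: $39706$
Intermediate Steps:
$j = -37$ ($j = \frac{1}{2} \left(-74\right) = -37$)
$a{\left(n \right)} = \left(-37 + n\right) \left(99 + n\right)$ ($a{\left(n \right)} = \left(99 + n\right) \left(-37 + n\right) = \left(-37 + n\right) \left(99 + n\right)$)
$C + a{\left(H{\left(13,-3 \right)} \right)} = 4330 + \left(-3663 + \left(13^{2}\right)^{2} + 62 \cdot 13^{2}\right) = 4330 + \left(-3663 + 169^{2} + 62 \cdot 169\right) = 4330 + \left(-3663 + 28561 + 10478\right) = 4330 + 35376 = 39706$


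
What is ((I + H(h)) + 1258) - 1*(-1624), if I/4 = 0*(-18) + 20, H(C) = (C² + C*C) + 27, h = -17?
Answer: 3567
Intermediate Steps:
H(C) = 27 + 2*C² (H(C) = (C² + C²) + 27 = 2*C² + 27 = 27 + 2*C²)
I = 80 (I = 4*(0*(-18) + 20) = 4*(0 + 20) = 4*20 = 80)
((I + H(h)) + 1258) - 1*(-1624) = ((80 + (27 + 2*(-17)²)) + 1258) - 1*(-1624) = ((80 + (27 + 2*289)) + 1258) + 1624 = ((80 + (27 + 578)) + 1258) + 1624 = ((80 + 605) + 1258) + 1624 = (685 + 1258) + 1624 = 1943 + 1624 = 3567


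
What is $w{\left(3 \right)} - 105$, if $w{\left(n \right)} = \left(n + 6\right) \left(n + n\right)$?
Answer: $-51$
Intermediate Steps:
$w{\left(n \right)} = 2 n \left(6 + n\right)$ ($w{\left(n \right)} = \left(6 + n\right) 2 n = 2 n \left(6 + n\right)$)
$w{\left(3 \right)} - 105 = 2 \cdot 3 \left(6 + 3\right) - 105 = 2 \cdot 3 \cdot 9 - 105 = 54 - 105 = -51$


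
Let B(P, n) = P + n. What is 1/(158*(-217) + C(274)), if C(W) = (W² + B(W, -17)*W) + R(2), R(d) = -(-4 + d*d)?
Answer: 1/111208 ≈ 8.9922e-6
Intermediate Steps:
R(d) = 4 - d² (R(d) = -(-4 + d²) = 4 - d²)
C(W) = W² + W*(-17 + W) (C(W) = (W² + (W - 17)*W) + (4 - 1*2²) = (W² + (-17 + W)*W) + (4 - 1*4) = (W² + W*(-17 + W)) + (4 - 4) = (W² + W*(-17 + W)) + 0 = W² + W*(-17 + W))
1/(158*(-217) + C(274)) = 1/(158*(-217) + 274*(-17 + 2*274)) = 1/(-34286 + 274*(-17 + 548)) = 1/(-34286 + 274*531) = 1/(-34286 + 145494) = 1/111208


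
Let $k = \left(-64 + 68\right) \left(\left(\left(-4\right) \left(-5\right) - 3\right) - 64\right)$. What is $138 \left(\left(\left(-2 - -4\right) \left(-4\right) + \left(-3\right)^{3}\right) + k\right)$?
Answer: $-30774$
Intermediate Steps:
$k = -188$ ($k = 4 \left(\left(20 - 3\right) - 64\right) = 4 \left(17 - 64\right) = 4 \left(-47\right) = -188$)
$138 \left(\left(\left(-2 - -4\right) \left(-4\right) + \left(-3\right)^{3}\right) + k\right) = 138 \left(\left(\left(-2 - -4\right) \left(-4\right) + \left(-3\right)^{3}\right) - 188\right) = 138 \left(\left(\left(-2 + 4\right) \left(-4\right) - 27\right) - 188\right) = 138 \left(\left(2 \left(-4\right) - 27\right) - 188\right) = 138 \left(\left(-8 - 27\right) - 188\right) = 138 \left(-35 - 188\right) = 138 \left(-223\right) = -30774$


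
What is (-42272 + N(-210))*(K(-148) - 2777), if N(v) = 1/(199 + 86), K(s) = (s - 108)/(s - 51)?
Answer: 6654651927473/56715 ≈ 1.1733e+8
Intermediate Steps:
K(s) = (-108 + s)/(-51 + s)
N(v) = 1/285
(-42272 + N(-210))*(K(-148) - 2777) = (-42272 + 1/285)*((-108 - 148)/(-51 - 148) - 2777) = -12047519*(-256/(-199) - 2777)/285 = -12047519*(-1/199*(-256) - 2777)/285 = -12047519*(256/199 - 2777)/285 = -12047519/285*(-552367/199) = 6654651927473/56715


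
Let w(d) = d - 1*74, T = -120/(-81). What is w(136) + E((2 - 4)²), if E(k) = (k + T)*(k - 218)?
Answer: -29998/27 ≈ -1111.0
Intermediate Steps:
T = 40/27 (T = -120*(-1/81) = 40/27 ≈ 1.4815)
w(d) = -74 + d (w(d) = d - 74 = -74 + d)
E(k) = (-218 + k)*(40/27 + k) (E(k) = (k + 40/27)*(k - 218) = (40/27 + k)*(-218 + k) = (-218 + k)*(40/27 + k))
w(136) + E((2 - 4)²) = (-74 + 136) + (-8720/27 + ((2 - 4)²)² - 5846*(2 - 4)²/27) = 62 + (-8720/27 + ((-2)²)² - 5846/27*(-2)²) = 62 + (-8720/27 + 4² - 5846/27*4) = 62 + (-8720/27 + 16 - 23384/27) = 62 - 31672/27 = -29998/27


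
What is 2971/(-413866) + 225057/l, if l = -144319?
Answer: -13367458873/8532675322 ≈ -1.5666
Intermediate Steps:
2971/(-413866) + 225057/l = 2971/(-413866) + 225057/(-144319) = 2971*(-1/413866) + 225057*(-1/144319) = -2971/413866 - 32151/20617 = -13367458873/8532675322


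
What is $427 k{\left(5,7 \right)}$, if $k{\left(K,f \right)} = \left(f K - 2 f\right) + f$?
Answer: $11956$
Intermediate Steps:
$k{\left(K,f \right)} = - f + K f$ ($k{\left(K,f \right)} = \left(K f - 2 f\right) + f = \left(- 2 f + K f\right) + f = - f + K f$)
$427 k{\left(5,7 \right)} = 427 \cdot 7 \left(-1 + 5\right) = 427 \cdot 7 \cdot 4 = 427 \cdot 28 = 11956$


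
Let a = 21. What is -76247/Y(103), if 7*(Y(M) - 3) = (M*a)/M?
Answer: -76247/6 ≈ -12708.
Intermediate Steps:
Y(M) = 6 (Y(M) = 3 + ((M*21)/M)/7 = 3 + ((21*M)/M)/7 = 3 + (⅐)*21 = 3 + 3 = 6)
-76247/Y(103) = -76247/6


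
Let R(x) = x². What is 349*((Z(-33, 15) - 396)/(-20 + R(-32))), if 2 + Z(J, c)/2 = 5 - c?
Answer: -36645/251 ≈ -146.00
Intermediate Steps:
Z(J, c) = 6 - 2*c (Z(J, c) = -4 + 2*(5 - c) = -4 + (10 - 2*c) = 6 - 2*c)
349*((Z(-33, 15) - 396)/(-20 + R(-32))) = 349*(((6 - 2*15) - 396)/(-20 + (-32)²)) = 349*(((6 - 30) - 396)/(-20 + 1024)) = 349*((-24 - 396)/1004) = 349*(-420*1/1004) = 349*(-105/251) = -36645/251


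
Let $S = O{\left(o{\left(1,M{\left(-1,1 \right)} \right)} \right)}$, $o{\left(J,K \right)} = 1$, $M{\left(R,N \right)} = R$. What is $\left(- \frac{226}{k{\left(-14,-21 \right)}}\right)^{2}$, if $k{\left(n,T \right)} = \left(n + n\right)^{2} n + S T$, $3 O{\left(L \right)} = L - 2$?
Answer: $\frac{51076}{120318961} \approx 0.00042451$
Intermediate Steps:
$O{\left(L \right)} = - \frac{2}{3} + \frac{L}{3}$ ($O{\left(L \right)} = \frac{L - 2}{3} = \frac{-2 + L}{3} = - \frac{2}{3} + \frac{L}{3}$)
$S = - \frac{1}{3}$ ($S = - \frac{2}{3} + \frac{1}{3} \cdot 1 = - \frac{2}{3} + \frac{1}{3} = - \frac{1}{3} \approx -0.33333$)
$k{\left(n,T \right)} = 4 n^{3} - \frac{T}{3}$ ($k{\left(n,T \right)} = \left(n + n\right)^{2} n - \frac{T}{3} = \left(2 n\right)^{2} n - \frac{T}{3} = 4 n^{2} n - \frac{T}{3} = 4 n^{3} - \frac{T}{3}$)
$\left(- \frac{226}{k{\left(-14,-21 \right)}}\right)^{2} = \left(- \frac{226}{4 \left(-14\right)^{3} - -7}\right)^{2} = \left(- \frac{226}{4 \left(-2744\right) + 7}\right)^{2} = \left(- \frac{226}{-10976 + 7}\right)^{2} = \left(- \frac{226}{-10969}\right)^{2} = \left(\left(-226\right) \left(- \frac{1}{10969}\right)\right)^{2} = \left(\frac{226}{10969}\right)^{2} = \frac{51076}{120318961}$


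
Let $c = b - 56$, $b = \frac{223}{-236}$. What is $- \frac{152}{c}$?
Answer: $\frac{35872}{13439} \approx 2.6692$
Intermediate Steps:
$b = - \frac{223}{236}$ ($b = 223 \left(- \frac{1}{236}\right) = - \frac{223}{236} \approx -0.94491$)
$c = - \frac{13439}{236}$ ($c = - \frac{223}{236} - 56 = - \frac{13439}{236} \approx -56.945$)
$- \frac{152}{c} = - \frac{152}{- \frac{13439}{236}} = \left(-152\right) \left(- \frac{236}{13439}\right) = \frac{35872}{13439}$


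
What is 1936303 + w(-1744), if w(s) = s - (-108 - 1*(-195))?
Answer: 1934472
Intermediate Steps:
w(s) = -87 + s (w(s) = s - (-108 + 195) = s - 1*87 = s - 87 = -87 + s)
1936303 + w(-1744) = 1936303 + (-87 - 1744) = 1936303 - 1831 = 1934472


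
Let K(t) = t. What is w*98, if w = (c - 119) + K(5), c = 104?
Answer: -980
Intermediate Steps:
w = -10 (w = (104 - 119) + 5 = -15 + 5 = -10)
w*98 = -10*98 = -980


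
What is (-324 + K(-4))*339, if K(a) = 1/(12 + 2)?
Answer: -1537365/14 ≈ -1.0981e+5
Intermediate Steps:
K(a) = 1/14
(-324 + K(-4))*339 = (-324 + 1/14)*339 = -4535/14*339 = -1537365/14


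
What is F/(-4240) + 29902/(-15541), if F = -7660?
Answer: -387021/3294692 ≈ -0.11747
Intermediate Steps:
F/(-4240) + 29902/(-15541) = -7660/(-4240) + 29902/(-15541) = -7660*(-1/4240) + 29902*(-1/15541) = 383/212 - 29902/15541 = -387021/3294692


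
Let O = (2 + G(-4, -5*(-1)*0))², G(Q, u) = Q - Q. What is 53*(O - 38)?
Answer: -1802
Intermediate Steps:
G(Q, u) = 0
O = 4 (O = (2 + 0)² = 2² = 4)
53*(O - 38) = 53*(4 - 38) = 53*(-34) = -1802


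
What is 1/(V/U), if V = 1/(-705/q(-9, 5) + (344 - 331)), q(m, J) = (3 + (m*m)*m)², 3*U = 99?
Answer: 2283761/5324 ≈ 428.96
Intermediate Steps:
U = 33 (U = (⅓)*99 = 33)
q(m, J) = (3 + m³)² (q(m, J) = (3 + m²*m)² = (3 + m³)²)
V = 175692/2283761 (V = 1/(-705/(3 + (-9)³)² + (344 - 331)) = 1/(-705/(3 - 729)² + 13) = 1/(-705/((-726)²) + 13) = 1/(-705/527076 + 13) = 1/(-705*1/527076 + 13) = 1/(-235/175692 + 13) = 1/(2283761/175692) = 175692/2283761 ≈ 0.076931)
1/(V/U) = 1/((175692/2283761)/33) = 1/((175692/2283761)*(1/33)) = 1/(5324/2283761) = 2283761/5324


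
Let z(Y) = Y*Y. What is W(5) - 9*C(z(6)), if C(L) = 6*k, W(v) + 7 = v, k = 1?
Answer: -56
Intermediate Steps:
z(Y) = Y**2
W(v) = -7 + v
C(L) = 6 (C(L) = 6*1 = 6)
W(5) - 9*C(z(6)) = (-7 + 5) - 9*6 = -2 - 54 = -56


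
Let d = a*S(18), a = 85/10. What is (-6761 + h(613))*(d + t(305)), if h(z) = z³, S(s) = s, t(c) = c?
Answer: 105495553288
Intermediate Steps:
a = 17/2 (a = 85*(⅒) = 17/2 ≈ 8.5000)
d = 153 (d = (17/2)*18 = 153)
(-6761 + h(613))*(d + t(305)) = (-6761 + 613³)*(153 + 305) = (-6761 + 230346397)*458 = 230339636*458 = 105495553288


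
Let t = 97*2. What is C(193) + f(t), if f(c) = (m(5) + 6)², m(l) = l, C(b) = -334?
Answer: -213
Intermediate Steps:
t = 194
f(c) = 121 (f(c) = (5 + 6)² = 11² = 121)
C(193) + f(t) = -334 + 121 = -213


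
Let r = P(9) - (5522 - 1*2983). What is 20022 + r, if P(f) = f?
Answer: 17492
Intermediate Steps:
r = -2530 (r = 9 - (5522 - 1*2983) = 9 - (5522 - 2983) = 9 - 1*2539 = 9 - 2539 = -2530)
20022 + r = 20022 - 2530 = 17492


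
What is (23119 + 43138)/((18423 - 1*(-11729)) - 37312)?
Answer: -66257/7160 ≈ -9.2538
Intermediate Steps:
(23119 + 43138)/((18423 - 1*(-11729)) - 37312) = 66257/((18423 + 11729) - 37312) = 66257/(30152 - 37312) = 66257/(-7160) = 66257*(-1/7160) = -66257/7160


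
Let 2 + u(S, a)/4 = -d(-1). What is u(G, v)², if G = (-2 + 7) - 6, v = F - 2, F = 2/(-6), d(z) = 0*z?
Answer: 64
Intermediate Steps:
d(z) = 0
F = -⅓ (F = 2*(-⅙) = -⅓ ≈ -0.33333)
v = -7/3 (v = -⅓ - 2 = -7/3 ≈ -2.3333)
G = -1 (G = 5 - 6 = -1)
u(S, a) = -8 (u(S, a) = -8 + 4*(-1*0) = -8 + 4*0 = -8 + 0 = -8)
u(G, v)² = (-8)² = 64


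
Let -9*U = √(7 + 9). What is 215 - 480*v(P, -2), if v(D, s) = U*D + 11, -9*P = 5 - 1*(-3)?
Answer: -141875/27 ≈ -5254.6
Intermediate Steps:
P = -8/9 (P = -(5 - 1*(-3))/9 = -(5 + 3)/9 = -⅑*8 = -8/9 ≈ -0.88889)
U = -4/9 (U = -√(7 + 9)/9 = -√16/9 = -⅑*4 = -4/9 ≈ -0.44444)
v(D, s) = 11 - 4*D/9 (v(D, s) = -4*D/9 + 11 = 11 - 4*D/9)
215 - 480*v(P, -2) = 215 - 480*(11 - 4/9*(-8/9)) = 215 - 480*(11 + 32/81) = 215 - 480*923/81 = 215 - 147680/27 = -141875/27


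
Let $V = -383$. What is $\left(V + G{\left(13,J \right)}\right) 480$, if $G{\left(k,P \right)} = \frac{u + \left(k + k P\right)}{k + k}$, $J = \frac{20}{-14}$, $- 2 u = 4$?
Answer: $- \frac{16742160}{91} \approx -1.8398 \cdot 10^{5}$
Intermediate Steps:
$u = -2$ ($u = \left(- \frac{1}{2}\right) 4 = -2$)
$J = - \frac{10}{7}$ ($J = 20 \left(- \frac{1}{14}\right) = - \frac{10}{7} \approx -1.4286$)
$G{\left(k,P \right)} = \frac{-2 + k + P k}{2 k}$ ($G{\left(k,P \right)} = \frac{-2 + \left(k + k P\right)}{k + k} = \frac{-2 + \left(k + P k\right)}{2 k} = \left(-2 + k + P k\right) \frac{1}{2 k} = \frac{-2 + k + P k}{2 k}$)
$\left(V + G{\left(13,J \right)}\right) 480 = \left(-383 + \frac{-2 + 13 \left(1 - \frac{10}{7}\right)}{2 \cdot 13}\right) 480 = \left(-383 + \frac{1}{2} \cdot \frac{1}{13} \left(-2 + 13 \left(- \frac{3}{7}\right)\right)\right) 480 = \left(-383 + \frac{1}{2} \cdot \frac{1}{13} \left(-2 - \frac{39}{7}\right)\right) 480 = \left(-383 + \frac{1}{2} \cdot \frac{1}{13} \left(- \frac{53}{7}\right)\right) 480 = \left(-383 - \frac{53}{182}\right) 480 = \left(- \frac{69759}{182}\right) 480 = - \frac{16742160}{91}$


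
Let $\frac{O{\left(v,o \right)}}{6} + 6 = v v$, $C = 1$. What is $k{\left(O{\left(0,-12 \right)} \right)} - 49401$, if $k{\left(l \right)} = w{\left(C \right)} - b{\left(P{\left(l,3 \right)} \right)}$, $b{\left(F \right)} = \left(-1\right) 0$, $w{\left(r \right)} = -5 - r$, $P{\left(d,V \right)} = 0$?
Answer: $-49407$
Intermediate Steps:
$O{\left(v,o \right)} = -36 + 6 v^{2}$ ($O{\left(v,o \right)} = -36 + 6 v v = -36 + 6 v^{2}$)
$b{\left(F \right)} = 0$
$k{\left(l \right)} = -6$ ($k{\left(l \right)} = \left(-5 - 1\right) - 0 = \left(-5 - 1\right) + 0 = -6 + 0 = -6$)
$k{\left(O{\left(0,-12 \right)} \right)} - 49401 = -6 - 49401 = -49407$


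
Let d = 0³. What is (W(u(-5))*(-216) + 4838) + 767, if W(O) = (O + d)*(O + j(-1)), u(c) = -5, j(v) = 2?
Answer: 2365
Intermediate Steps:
d = 0
W(O) = O*(2 + O) (W(O) = (O + 0)*(O + 2) = O*(2 + O))
(W(u(-5))*(-216) + 4838) + 767 = (-5*(2 - 5)*(-216) + 4838) + 767 = (-5*(-3)*(-216) + 4838) + 767 = (15*(-216) + 4838) + 767 = (-3240 + 4838) + 767 = 1598 + 767 = 2365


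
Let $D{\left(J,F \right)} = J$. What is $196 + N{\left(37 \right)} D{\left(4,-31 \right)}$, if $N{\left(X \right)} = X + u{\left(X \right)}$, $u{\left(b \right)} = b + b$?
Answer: $640$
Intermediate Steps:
$u{\left(b \right)} = 2 b$
$N{\left(X \right)} = 3 X$ ($N{\left(X \right)} = X + 2 X = 3 X$)
$196 + N{\left(37 \right)} D{\left(4,-31 \right)} = 196 + 3 \cdot 37 \cdot 4 = 196 + 111 \cdot 4 = 196 + 444 = 640$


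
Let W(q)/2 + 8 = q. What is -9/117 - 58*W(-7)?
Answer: 22619/13 ≈ 1739.9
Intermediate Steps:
W(q) = -16 + 2*q
-9/117 - 58*W(-7) = -9/117 - 58*(-16 + 2*(-7)) = -9*1/117 - 58*(-16 - 14) = -1/13 - 58*(-30) = -1/13 + 1740 = 22619/13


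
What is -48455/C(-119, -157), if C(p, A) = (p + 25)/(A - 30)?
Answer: -9061085/94 ≈ -96395.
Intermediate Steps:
C(p, A) = (25 + p)/(-30 + A)
-48455/C(-119, -157) = -48455*(-30 - 157)/(25 - 119) = -48455/(-94/(-187)) = -48455/((-1/187*(-94))) = -48455/94/187 = -48455*187/94 = -9061085/94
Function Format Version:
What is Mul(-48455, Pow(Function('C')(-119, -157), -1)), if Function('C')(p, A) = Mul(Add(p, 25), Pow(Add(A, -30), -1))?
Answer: Rational(-9061085, 94) ≈ -96395.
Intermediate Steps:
Function('C')(p, A) = Mul(Pow(Add(-30, A), -1), Add(25, p)) (Function('C')(p, A) = Mul(Add(25, p), Pow(Add(-30, A), -1)) = Mul(Pow(Add(-30, A), -1), Add(25, p)))
Mul(-48455, Pow(Function('C')(-119, -157), -1)) = Mul(-48455, Pow(Mul(Pow(Add(-30, -157), -1), Add(25, -119)), -1)) = Mul(-48455, Pow(Mul(Pow(-187, -1), -94), -1)) = Mul(-48455, Pow(Mul(Rational(-1, 187), -94), -1)) = Mul(-48455, Pow(Rational(94, 187), -1)) = Mul(-48455, Rational(187, 94)) = Rational(-9061085, 94)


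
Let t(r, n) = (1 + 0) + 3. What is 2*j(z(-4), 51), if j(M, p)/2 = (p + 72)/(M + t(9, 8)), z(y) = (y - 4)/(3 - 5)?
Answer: 123/2 ≈ 61.500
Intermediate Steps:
z(y) = 2 - y/2 (z(y) = (-4 + y)/(-2) = (-4 + y)*(-½) = 2 - y/2)
t(r, n) = 4 (t(r, n) = 1 + 3 = 4)
j(M, p) = 2*(72 + p)/(4 + M) (j(M, p) = 2*((p + 72)/(M + 4)) = 2*((72 + p)/(4 + M)) = 2*(72 + p)/(4 + M))
2*j(z(-4), 51) = 2*(2*(72 + 51)/(4 + (2 - ½*(-4)))) = 2*(2*123/(4 + (2 + 2))) = 2*(2*123/(4 + 4)) = 2*(2*123/8) = 2*(2*(⅛)*123) = 2*(123/4) = 123/2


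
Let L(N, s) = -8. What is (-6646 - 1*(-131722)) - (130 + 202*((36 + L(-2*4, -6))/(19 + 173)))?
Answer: 2997997/24 ≈ 1.2492e+5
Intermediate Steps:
(-6646 - 1*(-131722)) - (130 + 202*((36 + L(-2*4, -6))/(19 + 173))) = (-6646 - 1*(-131722)) - (130 + 202*((36 - 8)/(19 + 173))) = (-6646 + 131722) - (130 + 202*(28/192)) = 125076 - (130 + 202*(28*(1/192))) = 125076 - (130 + 202*(7/48)) = 125076 - (130 + 707/24) = 125076 - 1*3827/24 = 125076 - 3827/24 = 2997997/24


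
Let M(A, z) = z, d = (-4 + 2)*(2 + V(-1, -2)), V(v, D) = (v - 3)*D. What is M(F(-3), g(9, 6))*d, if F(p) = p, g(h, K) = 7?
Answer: -140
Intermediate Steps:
V(v, D) = D*(-3 + v) (V(v, D) = (-3 + v)*D = D*(-3 + v))
d = -20 (d = (-4 + 2)*(2 - 2*(-3 - 1)) = -2*(2 - 2*(-4)) = -2*(2 + 8) = -2*10 = -20)
M(F(-3), g(9, 6))*d = 7*(-20) = -140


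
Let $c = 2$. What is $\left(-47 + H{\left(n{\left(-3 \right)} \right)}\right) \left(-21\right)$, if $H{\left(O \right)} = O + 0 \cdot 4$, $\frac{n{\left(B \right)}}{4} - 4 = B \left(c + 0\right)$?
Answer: $1155$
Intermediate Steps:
$n{\left(B \right)} = 16 + 8 B$ ($n{\left(B \right)} = 16 + 4 B \left(2 + 0\right) = 16 + 4 B 2 = 16 + 4 \cdot 2 B = 16 + 8 B$)
$H{\left(O \right)} = O$ ($H{\left(O \right)} = O + 0 = O$)
$\left(-47 + H{\left(n{\left(-3 \right)} \right)}\right) \left(-21\right) = \left(-47 + \left(16 + 8 \left(-3\right)\right)\right) \left(-21\right) = \left(-47 + \left(16 - 24\right)\right) \left(-21\right) = \left(-47 - 8\right) \left(-21\right) = \left(-55\right) \left(-21\right) = 1155$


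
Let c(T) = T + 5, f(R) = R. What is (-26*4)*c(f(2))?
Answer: -728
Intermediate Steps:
c(T) = 5 + T
(-26*4)*c(f(2)) = (-26*4)*(5 + 2) = -104*7 = -728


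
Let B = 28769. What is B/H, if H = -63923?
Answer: -28769/63923 ≈ -0.45006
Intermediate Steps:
B/H = 28769/(-63923) = 28769*(-1/63923) = -28769/63923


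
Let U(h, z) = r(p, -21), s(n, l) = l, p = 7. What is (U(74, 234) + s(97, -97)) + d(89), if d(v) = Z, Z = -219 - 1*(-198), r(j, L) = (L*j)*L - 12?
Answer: 2957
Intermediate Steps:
r(j, L) = -12 + j*L**2 (r(j, L) = j*L**2 - 12 = -12 + j*L**2)
U(h, z) = 3075 (U(h, z) = -12 + 7*(-21)**2 = -12 + 7*441 = -12 + 3087 = 3075)
Z = -21 (Z = -219 + 198 = -21)
d(v) = -21
(U(74, 234) + s(97, -97)) + d(89) = (3075 - 97) - 21 = 2978 - 21 = 2957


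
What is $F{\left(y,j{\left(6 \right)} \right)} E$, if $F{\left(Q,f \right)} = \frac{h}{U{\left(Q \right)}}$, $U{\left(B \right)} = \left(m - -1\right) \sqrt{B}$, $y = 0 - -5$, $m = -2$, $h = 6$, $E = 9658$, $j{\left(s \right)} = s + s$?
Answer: $- \frac{57948 \sqrt{5}}{5} \approx -25915.0$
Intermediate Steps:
$j{\left(s \right)} = 2 s$
$y = 5$ ($y = 0 + 5 = 5$)
$U{\left(B \right)} = - \sqrt{B}$ ($U{\left(B \right)} = \left(-2 - -1\right) \sqrt{B} = \left(-2 + 1\right) \sqrt{B} = - \sqrt{B}$)
$F{\left(Q,f \right)} = - \frac{6}{\sqrt{Q}}$ ($F{\left(Q,f \right)} = \frac{6}{\left(-1\right) \sqrt{Q}} = 6 \left(- \frac{1}{\sqrt{Q}}\right) = - \frac{6}{\sqrt{Q}}$)
$F{\left(y,j{\left(6 \right)} \right)} E = - \frac{6}{\sqrt{5}} \cdot 9658 = - 6 \frac{\sqrt{5}}{5} \cdot 9658 = - \frac{6 \sqrt{5}}{5} \cdot 9658 = - \frac{57948 \sqrt{5}}{5}$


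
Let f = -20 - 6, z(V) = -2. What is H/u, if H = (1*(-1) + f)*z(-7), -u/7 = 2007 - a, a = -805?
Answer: -27/9842 ≈ -0.0027433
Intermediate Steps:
f = -26
u = -19684 (u = -7*(2007 - 1*(-805)) = -7*(2007 + 805) = -7*2812 = -19684)
H = 54 (H = (1*(-1) - 26)*(-2) = (-1 - 26)*(-2) = -27*(-2) = 54)
H/u = 54/(-19684) = 54*(-1/19684) = -27/9842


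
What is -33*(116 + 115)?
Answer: -7623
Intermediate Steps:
-33*(116 + 115) = -33*231 = -7623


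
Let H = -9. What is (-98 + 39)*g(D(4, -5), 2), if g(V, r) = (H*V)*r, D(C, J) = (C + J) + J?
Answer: -6372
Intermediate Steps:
D(C, J) = C + 2*J
g(V, r) = -9*V*r (g(V, r) = (-9*V)*r = -9*V*r)
(-98 + 39)*g(D(4, -5), 2) = (-98 + 39)*(-9*(4 + 2*(-5))*2) = -(-531)*(4 - 10)*2 = -(-531)*(-6)*2 = -59*108 = -6372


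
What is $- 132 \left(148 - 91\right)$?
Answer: $-7524$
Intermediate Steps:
$- 132 \left(148 - 91\right) = \left(-132\right) 57 = -7524$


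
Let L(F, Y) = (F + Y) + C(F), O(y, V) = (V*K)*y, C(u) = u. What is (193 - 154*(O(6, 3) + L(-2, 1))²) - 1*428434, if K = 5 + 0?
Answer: -1593867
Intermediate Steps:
K = 5
O(y, V) = 5*V*y (O(y, V) = (V*5)*y = (5*V)*y = 5*V*y)
L(F, Y) = Y + 2*F (L(F, Y) = (F + Y) + F = Y + 2*F)
(193 - 154*(O(6, 3) + L(-2, 1))²) - 1*428434 = (193 - 154*(5*3*6 + (1 + 2*(-2)))²) - 1*428434 = (193 - 154*(90 + (1 - 4))²) - 428434 = (193 - 154*(90 - 3)²) - 428434 = (193 - 154*87²) - 428434 = (193 - 154*7569) - 428434 = (193 - 1165626) - 428434 = -1165433 - 428434 = -1593867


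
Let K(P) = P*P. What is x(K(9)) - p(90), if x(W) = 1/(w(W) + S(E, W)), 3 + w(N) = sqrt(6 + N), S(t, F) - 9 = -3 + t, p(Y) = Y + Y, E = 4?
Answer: -6847/38 + sqrt(87)/38 ≈ -179.94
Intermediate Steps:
p(Y) = 2*Y
K(P) = P**2
S(t, F) = 6 + t (S(t, F) = 9 + (-3 + t) = 6 + t)
w(N) = -3 + sqrt(6 + N)
x(W) = 1/(7 + sqrt(6 + W)) (x(W) = 1/((-3 + sqrt(6 + W)) + (6 + 4)) = 1/((-3 + sqrt(6 + W)) + 10) = 1/(7 + sqrt(6 + W)))
x(K(9)) - p(90) = 1/(7 + sqrt(6 + 9**2)) - 2*90 = 1/(7 + sqrt(6 + 81)) - 1*180 = 1/(7 + sqrt(87)) - 180 = -180 + 1/(7 + sqrt(87))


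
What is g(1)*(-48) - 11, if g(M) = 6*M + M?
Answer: -347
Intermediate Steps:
g(M) = 7*M
g(1)*(-48) - 11 = (7*1)*(-48) - 11 = 7*(-48) - 11 = -336 - 11 = -347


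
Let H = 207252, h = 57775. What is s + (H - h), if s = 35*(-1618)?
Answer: 92847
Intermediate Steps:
s = -56630
s + (H - h) = -56630 + (207252 - 1*57775) = -56630 + (207252 - 57775) = -56630 + 149477 = 92847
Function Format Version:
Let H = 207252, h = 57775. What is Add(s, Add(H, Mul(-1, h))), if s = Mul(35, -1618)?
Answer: 92847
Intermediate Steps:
s = -56630
Add(s, Add(H, Mul(-1, h))) = Add(-56630, Add(207252, Mul(-1, 57775))) = Add(-56630, Add(207252, -57775)) = Add(-56630, 149477) = 92847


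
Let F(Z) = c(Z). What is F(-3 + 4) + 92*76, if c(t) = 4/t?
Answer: 6996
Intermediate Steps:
F(Z) = 4/Z
F(-3 + 4) + 92*76 = 4/(-3 + 4) + 92*76 = 4/1 + 6992 = 4*1 + 6992 = 4 + 6992 = 6996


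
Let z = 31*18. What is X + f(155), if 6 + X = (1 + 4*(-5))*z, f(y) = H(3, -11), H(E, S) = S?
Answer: -10619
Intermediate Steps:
z = 558
f(y) = -11
X = -10608 (X = -6 + (1 + 4*(-5))*558 = -6 + (1 - 20)*558 = -6 - 19*558 = -6 - 10602 = -10608)
X + f(155) = -10608 - 11 = -10619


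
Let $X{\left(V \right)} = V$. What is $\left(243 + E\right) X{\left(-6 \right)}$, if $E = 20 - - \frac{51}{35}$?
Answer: $- \frac{55536}{35} \approx -1586.7$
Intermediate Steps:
$E = \frac{751}{35}$ ($E = 20 - \left(-51\right) \frac{1}{35} = 20 - - \frac{51}{35} = 20 + \frac{51}{35} = \frac{751}{35} \approx 21.457$)
$\left(243 + E\right) X{\left(-6 \right)} = \left(243 + \frac{751}{35}\right) \left(-6\right) = \frac{9256}{35} \left(-6\right) = - \frac{55536}{35}$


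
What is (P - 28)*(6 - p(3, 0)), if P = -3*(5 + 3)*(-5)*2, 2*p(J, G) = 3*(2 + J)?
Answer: -318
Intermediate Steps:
p(J, G) = 3 + 3*J/2 (p(J, G) = (3*(2 + J))/2 = (6 + 3*J)/2 = 3 + 3*J/2)
P = 240 (P = -24*(-5)*2 = -3*(-40)*2 = 120*2 = 240)
(P - 28)*(6 - p(3, 0)) = (240 - 28)*(6 - (3 + (3/2)*3)) = 212*(6 - (3 + 9/2)) = 212*(6 - 1*15/2) = 212*(6 - 15/2) = 212*(-3/2) = -318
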